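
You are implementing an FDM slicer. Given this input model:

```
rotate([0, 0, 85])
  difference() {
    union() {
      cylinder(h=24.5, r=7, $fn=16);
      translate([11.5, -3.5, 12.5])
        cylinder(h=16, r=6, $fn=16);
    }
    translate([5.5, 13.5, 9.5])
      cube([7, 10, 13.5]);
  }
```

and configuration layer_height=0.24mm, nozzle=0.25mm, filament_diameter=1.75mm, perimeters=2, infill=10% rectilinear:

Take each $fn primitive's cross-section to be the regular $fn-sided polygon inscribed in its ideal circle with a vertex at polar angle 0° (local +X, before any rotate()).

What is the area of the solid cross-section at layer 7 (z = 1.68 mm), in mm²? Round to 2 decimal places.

150.01 mm²

At z = 1.68 mm: the r=7 cylinder contributes a regular 16-gon of circumradius 7 (area = (16/2)·7.000²·sin(360°/16) = 150.01 mm²); the cylinder at (11.5, -3.5) is not intersected at this z (z outside [12.5, 28.5]); Taking the union: only the r=7 cylinder is present, so the union is just that shape — area = 150.01 mm²; the cube at (5.5, 13.5) does not reach this height (z outside [9.5, 23]); Subtracting the remaining from the first: none of the subtracted shapes is present at this height, so that combined region is unchanged — area = 150.01 mm²; (rotated 85° about Z; rotation is an isometry so areas/perimeters/island counts are preserved). Overall, the cross-section is a single solid region. Net area = 150.01 mm².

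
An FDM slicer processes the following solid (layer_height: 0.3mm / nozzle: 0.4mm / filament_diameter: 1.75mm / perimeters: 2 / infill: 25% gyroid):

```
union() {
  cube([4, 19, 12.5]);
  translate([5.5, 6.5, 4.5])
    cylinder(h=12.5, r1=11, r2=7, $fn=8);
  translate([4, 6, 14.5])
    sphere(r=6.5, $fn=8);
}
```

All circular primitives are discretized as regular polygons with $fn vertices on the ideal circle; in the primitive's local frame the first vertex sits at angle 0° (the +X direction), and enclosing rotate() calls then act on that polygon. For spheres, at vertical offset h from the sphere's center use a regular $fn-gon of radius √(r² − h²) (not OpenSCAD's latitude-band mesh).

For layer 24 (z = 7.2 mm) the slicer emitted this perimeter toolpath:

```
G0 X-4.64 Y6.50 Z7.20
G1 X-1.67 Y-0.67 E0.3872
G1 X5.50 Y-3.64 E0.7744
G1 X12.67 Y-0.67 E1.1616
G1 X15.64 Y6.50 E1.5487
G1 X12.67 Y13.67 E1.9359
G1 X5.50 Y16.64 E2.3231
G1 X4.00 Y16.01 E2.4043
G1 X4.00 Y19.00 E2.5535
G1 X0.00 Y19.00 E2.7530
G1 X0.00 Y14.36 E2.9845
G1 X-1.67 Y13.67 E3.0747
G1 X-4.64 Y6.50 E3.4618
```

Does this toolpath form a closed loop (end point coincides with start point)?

Start point (G0): (-4.64, 6.50). End point (last G1): the path returns to the start — closed.

yes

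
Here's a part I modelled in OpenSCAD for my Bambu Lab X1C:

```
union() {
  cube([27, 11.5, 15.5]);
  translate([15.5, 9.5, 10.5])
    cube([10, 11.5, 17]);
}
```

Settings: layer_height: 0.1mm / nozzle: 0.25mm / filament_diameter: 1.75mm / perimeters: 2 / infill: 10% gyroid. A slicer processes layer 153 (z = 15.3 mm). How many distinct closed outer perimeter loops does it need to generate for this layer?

At z = 15.3 mm: the 27×11.5 cube contributes its full rectangle; the cube at (15.5, 9.5) (footprint 10×11.5) is included at this height; Merging all regions: the regions partially overlap (shared area 20.00 mm²), so overlapping operands fuse into one piece — 1 connected region. The result has 1 disconnected region.

1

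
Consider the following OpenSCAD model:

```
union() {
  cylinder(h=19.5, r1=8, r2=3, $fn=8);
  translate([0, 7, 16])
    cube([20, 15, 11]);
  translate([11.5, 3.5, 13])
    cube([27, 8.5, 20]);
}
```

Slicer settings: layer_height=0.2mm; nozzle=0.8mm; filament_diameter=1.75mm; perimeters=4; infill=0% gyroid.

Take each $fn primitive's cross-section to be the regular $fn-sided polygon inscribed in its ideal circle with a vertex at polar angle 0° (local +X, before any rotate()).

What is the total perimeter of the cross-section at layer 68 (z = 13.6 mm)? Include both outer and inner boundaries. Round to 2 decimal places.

At z = 13.6 mm: the cone (r1=8→r2=3) has section circumradius 4.513 here — a regular 8-gon (perimeter = 2·8·4.513·sin(180°/8) = 27.63 mm); the cube at (0, 7) is not intersected at this z (z outside [16, 27]); the 27×8.5 cube at (11.5, 3.5) contributes its full rectangle (perimeter 71.00 mm); Merging all regions: the 2 present regions are separate (no shared area or edge), so areas and boundary lengths simply add and each stays a separate island — boundary = 98.63 mm. Overall, the cross-section has 2 separate islands. Total boundary length (outer) = 98.63 mm.

98.63 mm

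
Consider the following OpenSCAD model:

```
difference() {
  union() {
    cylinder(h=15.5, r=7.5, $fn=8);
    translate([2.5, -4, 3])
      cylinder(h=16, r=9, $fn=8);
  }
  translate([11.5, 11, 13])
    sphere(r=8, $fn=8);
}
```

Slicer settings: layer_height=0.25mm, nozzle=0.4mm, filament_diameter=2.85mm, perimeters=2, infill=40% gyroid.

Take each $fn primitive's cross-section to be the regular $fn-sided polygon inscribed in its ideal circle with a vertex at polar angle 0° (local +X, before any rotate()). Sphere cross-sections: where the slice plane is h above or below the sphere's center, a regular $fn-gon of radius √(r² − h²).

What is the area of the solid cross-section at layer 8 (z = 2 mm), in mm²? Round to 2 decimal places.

159.10 mm²

At z = 2 mm: the cylinder: section is a regular 8-gon, circumradius r=7.5 (area = (8/2)·7.500²·sin(360°/8) = 159.10 mm²); the cylinder at (2.5, -4) is not intersected at this z (z outside [3, 19]); Combining (union): only the r=7.5 cylinder is present, so the union is just that shape — area = 159.10 mm²; the sphere at (11.5, 11) does not reach this height (|z−center|=11.000 > r=8); Subtracting the remaining from the first: none of the subtracted shapes is present at this height, so that combined region is unchanged — area = 159.10 mm². Overall, the cross-section is a single solid region. Net area = 159.10 mm².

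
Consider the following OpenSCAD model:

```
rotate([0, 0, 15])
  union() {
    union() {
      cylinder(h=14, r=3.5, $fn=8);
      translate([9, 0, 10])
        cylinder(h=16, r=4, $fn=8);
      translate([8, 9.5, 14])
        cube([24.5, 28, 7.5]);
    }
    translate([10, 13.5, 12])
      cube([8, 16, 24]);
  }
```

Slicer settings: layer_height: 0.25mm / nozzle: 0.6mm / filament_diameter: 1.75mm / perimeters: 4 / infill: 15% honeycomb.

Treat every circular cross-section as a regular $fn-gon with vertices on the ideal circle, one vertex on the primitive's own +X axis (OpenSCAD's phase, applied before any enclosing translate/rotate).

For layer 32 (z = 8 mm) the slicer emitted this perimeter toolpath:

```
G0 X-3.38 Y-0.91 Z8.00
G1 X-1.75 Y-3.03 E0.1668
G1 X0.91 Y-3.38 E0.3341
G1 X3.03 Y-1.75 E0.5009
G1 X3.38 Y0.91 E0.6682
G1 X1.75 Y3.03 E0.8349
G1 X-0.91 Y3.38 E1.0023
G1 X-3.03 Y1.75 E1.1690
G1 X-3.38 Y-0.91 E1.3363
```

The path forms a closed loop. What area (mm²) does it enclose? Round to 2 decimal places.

34.64 mm²

Apply the shoelace formula to the sequence of (X, Y) vertices; enclosed area = 34.64 mm².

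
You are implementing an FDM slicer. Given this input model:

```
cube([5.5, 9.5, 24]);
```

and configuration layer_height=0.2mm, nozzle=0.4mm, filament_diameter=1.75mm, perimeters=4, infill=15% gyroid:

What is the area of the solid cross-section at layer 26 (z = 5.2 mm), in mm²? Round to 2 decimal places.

52.25 mm²

At z = 5.2 mm: the cube (footprint 5.5×9.5) is included at this height (area 52.25 mm²). Overall, the cross-section is a single solid region. Net area = 52.25 mm².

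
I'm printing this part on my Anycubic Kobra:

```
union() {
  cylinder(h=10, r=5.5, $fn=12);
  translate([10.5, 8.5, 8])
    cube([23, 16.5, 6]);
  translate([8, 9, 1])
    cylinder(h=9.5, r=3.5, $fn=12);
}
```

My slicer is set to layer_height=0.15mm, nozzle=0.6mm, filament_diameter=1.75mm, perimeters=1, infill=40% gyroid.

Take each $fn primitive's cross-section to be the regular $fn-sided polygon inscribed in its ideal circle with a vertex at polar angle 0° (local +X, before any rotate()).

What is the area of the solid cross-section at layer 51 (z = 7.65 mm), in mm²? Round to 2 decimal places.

At z = 7.65 mm: the r=5.5 cylinder contributes a regular 12-gon of circumradius 5.5 (area = (12/2)·5.500²·sin(360°/12) = 90.75 mm²); the cube at (10.5, 8.5) does not reach this height (z outside [8, 14]); the r=3.5 cylinder at (8, 9) contributes a regular 12-gon of circumradius 3.5 (area = (12/2)·3.500²·sin(360°/12) = 36.75 mm²); Taking the union: the 2 present regions are separate (no shared area or edge), so areas and boundary lengths simply add and each stays a separate island — area = 127.50 mm². Overall, the cross-section has 2 separate islands. Net area = 127.50 mm².

127.50 mm²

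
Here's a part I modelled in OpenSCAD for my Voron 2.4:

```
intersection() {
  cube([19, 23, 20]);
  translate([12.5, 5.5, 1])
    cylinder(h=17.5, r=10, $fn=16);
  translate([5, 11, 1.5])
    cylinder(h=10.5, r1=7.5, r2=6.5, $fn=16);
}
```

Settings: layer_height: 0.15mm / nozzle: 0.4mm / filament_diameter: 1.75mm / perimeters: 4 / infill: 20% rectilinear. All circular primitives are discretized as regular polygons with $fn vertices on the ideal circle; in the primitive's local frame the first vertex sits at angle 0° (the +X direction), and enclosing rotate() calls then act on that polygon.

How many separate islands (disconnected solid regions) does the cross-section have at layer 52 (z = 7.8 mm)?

At z = 7.8 mm: the cube is present — its section is the full 19×23 rectangle; the cylinder at (12.5, 5.5): section is a regular 16-gon, circumradius r=10; the cone at (5, 11) contributes a regular 16-gon of circumradius 6.900 (interpolated between r1=7.5 and r2=6.5 at t=0.600); Taking the intersection: the r=10 cylinder at (12.5, 5.5) partially overlaps the 19×23 cube; clipping to the common part keeps 222.74 mm²; the cone at (5, 11) partially overlaps the running intersection; clipping to the common part keeps 69.49 mm² — 1 connected region. Overall, the cross-section is a single solid region. Island count = 1.

1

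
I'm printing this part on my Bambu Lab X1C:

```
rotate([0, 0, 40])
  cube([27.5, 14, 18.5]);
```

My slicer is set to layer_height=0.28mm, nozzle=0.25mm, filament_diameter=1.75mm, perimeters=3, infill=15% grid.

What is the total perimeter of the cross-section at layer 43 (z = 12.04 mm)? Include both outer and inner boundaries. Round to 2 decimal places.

83.00 mm

At z = 12.04 mm: the cube is present — its section is the full 27.5×14 rectangle (perimeter 83.00 mm); (rotated 40° about Z; rotation is an isometry so areas/perimeters/island counts are preserved). Overall, the cross-section is a single solid region. Total boundary length (outer) = 83.00 mm.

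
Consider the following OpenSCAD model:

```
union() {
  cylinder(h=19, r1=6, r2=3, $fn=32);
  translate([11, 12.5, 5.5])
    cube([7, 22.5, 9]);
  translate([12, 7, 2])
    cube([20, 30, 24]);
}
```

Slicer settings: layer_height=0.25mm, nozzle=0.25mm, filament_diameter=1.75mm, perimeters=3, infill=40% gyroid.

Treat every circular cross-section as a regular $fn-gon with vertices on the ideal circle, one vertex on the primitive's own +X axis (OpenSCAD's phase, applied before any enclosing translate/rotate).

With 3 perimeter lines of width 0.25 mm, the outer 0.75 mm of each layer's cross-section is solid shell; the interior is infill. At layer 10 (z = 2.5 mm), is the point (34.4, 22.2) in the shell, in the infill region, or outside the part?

At z = 2.5 mm: the cone (r1=6→r2=3) has section circumradius 5.605 here — a regular 32-gon; the cube at (11, 12.5) is absent (z outside [5.5, 14.5]); the cube at (12, 7) is present — its section is the full 20×30 rectangle; Taking the union: the 2 present regions are separate (no shared area or edge), so areas and boundary lengths simply add and each stays a separate island — 2 connected regions. Overall, the cross-section has 2 separate islands. The nearest boundary edge runs (32.00, 37.00)→(32.00, 7.00); distance from the point to it = 2.40 mm. The point is not inside any of the regions above, so it lies outside the cross-section (2.40 mm from the nearest boundary).

outside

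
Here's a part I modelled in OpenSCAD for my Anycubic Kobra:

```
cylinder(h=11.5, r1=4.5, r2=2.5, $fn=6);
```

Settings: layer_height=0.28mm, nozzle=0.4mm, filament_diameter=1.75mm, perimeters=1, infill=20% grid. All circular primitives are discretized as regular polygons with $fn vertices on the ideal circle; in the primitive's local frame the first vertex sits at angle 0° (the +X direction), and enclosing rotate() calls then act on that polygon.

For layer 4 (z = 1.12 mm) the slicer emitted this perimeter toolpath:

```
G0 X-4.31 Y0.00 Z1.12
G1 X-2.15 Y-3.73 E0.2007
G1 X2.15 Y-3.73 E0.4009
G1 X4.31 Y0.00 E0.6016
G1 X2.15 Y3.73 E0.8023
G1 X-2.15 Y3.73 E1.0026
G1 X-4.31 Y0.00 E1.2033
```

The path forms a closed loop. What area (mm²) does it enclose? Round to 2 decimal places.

Apply the shoelace formula to the sequence of (X, Y) vertices; enclosed area = 48.19 mm².

48.19 mm²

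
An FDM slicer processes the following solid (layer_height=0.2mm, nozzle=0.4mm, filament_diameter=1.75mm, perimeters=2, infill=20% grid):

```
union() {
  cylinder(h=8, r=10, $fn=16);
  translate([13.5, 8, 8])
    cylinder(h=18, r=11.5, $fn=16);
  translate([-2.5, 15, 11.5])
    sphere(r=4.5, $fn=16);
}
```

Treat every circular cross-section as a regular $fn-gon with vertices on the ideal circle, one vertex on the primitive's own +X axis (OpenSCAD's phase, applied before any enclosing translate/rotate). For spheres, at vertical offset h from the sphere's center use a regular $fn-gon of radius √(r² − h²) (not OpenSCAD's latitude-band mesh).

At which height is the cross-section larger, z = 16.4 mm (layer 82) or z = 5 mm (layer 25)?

Layer 82 (z = 16.4): the cylinder does not reach this height (z outside [0, 8]); the r=11.5 cylinder at (13.5, 8) gives a regular 16-gon of circumradius 11.5 (constant along its height) (area = (16/2)·11.500²·sin(360°/16) = 404.88 mm²); the sphere at (-2.5, 15) does not reach this height (|z−center|=4.900 > r=4.5); Combining (union): only the r=11.5 cylinder at (13.5, 8) is present, so the union is just that shape — area = 404.88 mm². So its area = 404.88 mm². Layer 25 (z = 5): the r=10 cylinder gives a regular 16-gon of circumradius 10 (constant along its height) (area = (16/2)·10.000²·sin(360°/16) = 306.15 mm²); the cylinder at (13.5, 8) is not intersected at this z (z outside [8, 26]); the sphere at (-2.5, 15) is not intersected at this z (|z−center|=6.500 > r=4.5); Combining (union): only the r=10 cylinder is present, so the union is just that shape — area = 306.15 mm². So its area = 306.15 mm². Layer 82 is larger (404.88 vs 306.15 mm²).

layer 82 (z = 16.4 mm)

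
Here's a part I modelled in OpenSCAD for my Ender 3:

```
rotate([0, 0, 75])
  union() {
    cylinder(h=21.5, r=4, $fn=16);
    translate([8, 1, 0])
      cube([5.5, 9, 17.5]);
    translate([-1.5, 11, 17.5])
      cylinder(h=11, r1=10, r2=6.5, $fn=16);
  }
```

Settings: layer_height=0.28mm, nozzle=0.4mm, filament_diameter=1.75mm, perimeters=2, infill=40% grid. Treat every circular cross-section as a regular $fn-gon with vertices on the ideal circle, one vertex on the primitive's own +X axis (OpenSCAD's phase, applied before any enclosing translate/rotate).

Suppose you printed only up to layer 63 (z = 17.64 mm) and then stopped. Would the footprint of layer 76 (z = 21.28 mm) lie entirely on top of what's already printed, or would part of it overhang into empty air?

Compare the two slices. At z = 17.64: the r=4 cylinder gives a regular 16-gon of circumradius 4 (constant along its height) (area = (16/2)·4.000²·sin(360°/16) = 48.98 mm²); the cube at (8, 1) is absent (z outside [0, 17.5]); the cone at (-1.5, 11) (r1=10→r2=6.5) has section circumradius 9.955 here — a regular 16-gon (area = (16/2)·9.955²·sin(360°/16) = 303.43 mm²); Merging all regions: the regions partially overlap — summed areas 352.41 mm² minus the doubly-counted overlap 13.02 mm² gives 339.39 mm² — area = 339.39 mm²; (rotated 75° about Z; rotation is an isometry so areas/perimeters/island counts are preserved). At z = 21.28: the r=4 cylinder contributes a regular 16-gon of circumradius 4 (area = (16/2)·4.000²·sin(360°/16) = 48.98 mm²); the cube at (8, 1) is absent (z outside [0, 17.5]); the cone at (-1.5, 11): at t=0.344 of its height the radius interpolates to r₁+(r₂−r₁)t = 8.797, giving a regular 16-gon of that circumradius (area = (16/2)·8.797²·sin(360°/16) = 236.93 mm²); Combining (union): the regions partially overlap — summed areas 285.92 mm² minus the doubly-counted overlap 5.74 mm² gives 280.17 mm² — area = 280.17 mm²; (rotated 75° about Z; rotation is an isometry so areas/perimeters/island counts are preserved). Checking containment: the cross-section at z = 21.28 is a subset of the cross-section at z = 17.64.

entirely on top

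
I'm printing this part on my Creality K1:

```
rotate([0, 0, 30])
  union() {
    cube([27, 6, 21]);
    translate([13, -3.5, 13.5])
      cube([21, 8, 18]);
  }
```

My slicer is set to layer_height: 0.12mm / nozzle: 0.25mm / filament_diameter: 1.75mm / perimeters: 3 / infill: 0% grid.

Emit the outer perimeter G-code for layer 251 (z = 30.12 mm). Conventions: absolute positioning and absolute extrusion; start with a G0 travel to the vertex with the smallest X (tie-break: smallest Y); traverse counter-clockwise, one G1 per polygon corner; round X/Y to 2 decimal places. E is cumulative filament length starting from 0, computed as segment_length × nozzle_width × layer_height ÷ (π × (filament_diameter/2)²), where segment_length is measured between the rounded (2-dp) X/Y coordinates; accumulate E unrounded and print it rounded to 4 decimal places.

At z = 30.12 mm: the cube is not intersected at this z (z outside [0, 21]); the cube at (13, -3.5) is present — its section is the full 21×8 rectangle; Combining (union): only the 21×8 cube at (13, -3.5) is present, so the union is just that shape — 1 connected region; (whole slice rotated 30° about Z — lengths, areas and connectivity unchanged). The outline is a single polygon with 4 vertices. Extrusion per mm of travel: 0.25 × 0.12 / (π × 0.875²) = 0.012473. Accumulating E over each segment gives final E = 0.7233.

G0 X9.01 Y10.40 Z30.12
G1 X13.01 Y3.47 E0.0998
G1 X31.19 Y13.97 E0.3617
G1 X27.19 Y20.90 E0.4615
G1 X9.01 Y10.40 E0.7233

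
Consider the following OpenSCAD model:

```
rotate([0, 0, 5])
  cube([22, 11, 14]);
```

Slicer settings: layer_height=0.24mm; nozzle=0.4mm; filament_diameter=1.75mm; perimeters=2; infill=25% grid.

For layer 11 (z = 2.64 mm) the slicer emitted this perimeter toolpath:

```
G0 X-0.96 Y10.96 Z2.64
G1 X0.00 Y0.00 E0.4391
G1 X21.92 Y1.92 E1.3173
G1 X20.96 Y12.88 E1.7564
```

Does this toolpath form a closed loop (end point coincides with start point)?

Start point (G0): (-0.96, 10.96). End point (last G1): the path does not return to the start — open.

no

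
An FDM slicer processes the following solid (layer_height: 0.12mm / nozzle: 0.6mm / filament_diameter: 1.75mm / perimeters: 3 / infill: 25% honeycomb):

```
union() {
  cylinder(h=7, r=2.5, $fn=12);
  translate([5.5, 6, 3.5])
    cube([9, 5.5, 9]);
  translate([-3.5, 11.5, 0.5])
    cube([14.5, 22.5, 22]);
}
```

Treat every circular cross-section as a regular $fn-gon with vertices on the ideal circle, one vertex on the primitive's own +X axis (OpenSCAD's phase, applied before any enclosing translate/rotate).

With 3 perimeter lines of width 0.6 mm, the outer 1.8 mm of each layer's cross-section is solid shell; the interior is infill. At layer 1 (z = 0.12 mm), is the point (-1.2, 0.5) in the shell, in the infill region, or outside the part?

shell

At z = 0.12 mm: the cylinder: section is a regular 12-gon, circumradius r=2.5; the cube at (5.5, 6) does not reach this height (z outside [3.5, 12.5]); the cube at (-3.5, 11.5) is absent (z outside [0.5, 22.5]); Taking the union: only the r=2.5 cylinder is present, so the union is just that shape — 1 connected region. Overall, the cross-section is a single solid region. The nearest boundary edge runs (-2.17, 1.25)→(-2.50, 0.00); distance from the point to it = 1.13 mm. The point is inside the cross-section, 1.13 mm from the nearest boundary — within the 1.8 mm shell band (3 × 0.6).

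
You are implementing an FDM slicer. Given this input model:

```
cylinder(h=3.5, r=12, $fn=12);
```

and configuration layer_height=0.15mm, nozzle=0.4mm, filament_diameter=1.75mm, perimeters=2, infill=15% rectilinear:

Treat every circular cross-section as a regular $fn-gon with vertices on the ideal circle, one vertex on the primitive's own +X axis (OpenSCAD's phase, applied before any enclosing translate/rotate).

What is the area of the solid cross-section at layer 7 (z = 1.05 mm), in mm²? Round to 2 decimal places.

432.00 mm²

At z = 1.05 mm: the cylinder: section is a regular 12-gon, circumradius r=12 (area = (12/2)·12.000²·sin(360°/12) = 432.00 mm²). Overall, the cross-section is a single solid region. Net area = 432.00 mm².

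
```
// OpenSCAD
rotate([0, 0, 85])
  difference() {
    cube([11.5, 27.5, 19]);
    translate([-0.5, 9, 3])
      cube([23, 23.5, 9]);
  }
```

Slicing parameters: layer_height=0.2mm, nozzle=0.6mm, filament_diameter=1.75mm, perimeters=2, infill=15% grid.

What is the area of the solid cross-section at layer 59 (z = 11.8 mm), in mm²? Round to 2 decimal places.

At z = 11.8 mm: the cube is present — its section is the full 11.5×27.5 rectangle (area 316.25 mm²); the 23×23.5 cube at (-0.5, 9) contributes its full rectangle (area 540.50 mm²); After the difference (first − rest): starting from the 11.5×27.5 cube (316.25 mm²), the 23×23.5 cube at (-0.5, 9) partially overlaps it — only the 212.75 mm² overlap (of its 540.50 mm²) is removed, clipping the outline — area = 103.50 mm²; (whole slice rotated 85° about Z — lengths, areas and connectivity unchanged). Overall, the cross-section is a single solid region. Net area = 103.50 mm².

103.50 mm²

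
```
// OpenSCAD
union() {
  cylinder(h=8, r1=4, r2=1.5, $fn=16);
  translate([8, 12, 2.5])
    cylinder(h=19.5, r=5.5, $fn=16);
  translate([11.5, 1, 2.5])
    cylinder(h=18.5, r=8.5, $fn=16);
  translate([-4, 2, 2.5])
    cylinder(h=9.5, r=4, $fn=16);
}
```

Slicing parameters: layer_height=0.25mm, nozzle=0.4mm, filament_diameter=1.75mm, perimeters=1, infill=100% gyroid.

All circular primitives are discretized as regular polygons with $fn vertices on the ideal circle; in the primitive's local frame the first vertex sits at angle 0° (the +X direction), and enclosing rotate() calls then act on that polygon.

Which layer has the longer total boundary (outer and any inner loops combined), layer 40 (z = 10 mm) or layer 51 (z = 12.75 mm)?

Layer 40 (z = 10): the cone is absent (z outside [0, 8]); the cylinder at (8, 12): section is a regular 16-gon, circumradius r=5.5 (perimeter = 2·16·5.500·sin(180°/16) = 34.34 mm); the r=8.5 cylinder at (11.5, 1) contributes a regular 16-gon of circumradius 8.5 (perimeter = 2·16·8.500·sin(180°/16) = 53.06 mm); the r=4 cylinder at (-4, 2) contributes a regular 16-gon of circumradius 4 (perimeter = 2·16·4.000·sin(180°/16) = 24.97 mm); Merging all regions: the regions partially overlap (shared area 11.41 mm²), so the edge portions inside another operand are dropped and the merged outline is re-measured after clipping — boundary = 96.56 mm. So its perimeter = 96.56 mm. Layer 51 (z = 12.75): the cone does not reach this height (z outside [0, 8]); the r=5.5 cylinder at (8, 12) gives a regular 16-gon of circumradius 5.5 (constant along its height) (perimeter = 2·16·5.500·sin(180°/16) = 34.34 mm); the r=8.5 cylinder at (11.5, 1) contributes a regular 16-gon of circumradius 8.5 (perimeter = 2·16·8.500·sin(180°/16) = 53.06 mm); the cylinder at (-4, 2) is absent (z outside [2.5, 12]); Combining (union): the regions partially overlap (shared area 11.41 mm²), so the edge portions inside another operand are dropped and the merged outline is re-measured after clipping — boundary = 71.59 mm. So its perimeter = 71.59 mm. Layer 40 is larger (96.56 vs 71.59 mm).

layer 40 (z = 10 mm)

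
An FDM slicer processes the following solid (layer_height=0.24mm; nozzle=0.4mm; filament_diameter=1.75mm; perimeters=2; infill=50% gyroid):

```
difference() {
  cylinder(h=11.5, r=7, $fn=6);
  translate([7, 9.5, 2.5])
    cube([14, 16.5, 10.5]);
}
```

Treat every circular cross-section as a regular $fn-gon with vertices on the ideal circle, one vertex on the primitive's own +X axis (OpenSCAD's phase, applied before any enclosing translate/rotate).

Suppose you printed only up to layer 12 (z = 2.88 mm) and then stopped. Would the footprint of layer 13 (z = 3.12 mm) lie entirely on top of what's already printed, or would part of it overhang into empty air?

Compare the two slices. At z = 2.88: the r=7 cylinder gives a regular 6-gon of circumradius 7 (constant along its height) (area = (6/2)·7.000²·sin(360°/6) = 127.31 mm²); the cube at (7, 9.5) (footprint 14×16.5) is included at this height (area 231.00 mm²); After the difference (first − rest): starting from the r=7 cylinder (127.31 mm²), the 14×16.5 cube at (7, 9.5) misses the remaining region (no effect) — area = 127.31 mm². At z = 3.12: the r=7 cylinder gives a regular 6-gon of circumradius 7 (constant along its height) (area = (6/2)·7.000²·sin(360°/6) = 127.31 mm²); the cube at (7, 9.5) is present — its section is the full 14×16.5 rectangle (area 231.00 mm²); Subtracting the remaining from the first: starting from the r=7 cylinder (127.31 mm²), the 14×16.5 cube at (7, 9.5) misses the remaining region (no effect) — area = 127.31 mm². Checking containment: the cross-section at z = 3.12 is a subset of the cross-section at z = 2.88.

entirely on top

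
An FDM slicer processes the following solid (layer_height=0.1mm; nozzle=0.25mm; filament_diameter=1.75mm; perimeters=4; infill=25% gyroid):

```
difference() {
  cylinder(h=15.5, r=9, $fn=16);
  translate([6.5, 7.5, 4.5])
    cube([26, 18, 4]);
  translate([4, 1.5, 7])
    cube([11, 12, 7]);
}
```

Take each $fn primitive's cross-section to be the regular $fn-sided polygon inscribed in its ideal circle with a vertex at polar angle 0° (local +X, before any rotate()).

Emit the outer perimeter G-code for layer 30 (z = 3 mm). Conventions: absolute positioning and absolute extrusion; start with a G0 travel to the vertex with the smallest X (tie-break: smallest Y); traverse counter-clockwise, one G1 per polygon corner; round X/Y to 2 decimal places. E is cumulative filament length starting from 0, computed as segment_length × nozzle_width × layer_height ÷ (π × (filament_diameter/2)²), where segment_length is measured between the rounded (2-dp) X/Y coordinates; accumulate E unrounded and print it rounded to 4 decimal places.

G0 X-9.00 Y0.00 Z3.00
G1 X-8.31 Y-3.44 E0.0365
G1 X-6.36 Y-6.36 E0.0730
G1 X-3.44 Y-8.31 E0.1095
G1 X0.00 Y-9.00 E0.1459
G1 X3.44 Y-8.31 E0.1824
G1 X6.36 Y-6.36 E0.2189
G1 X8.31 Y-3.44 E0.2554
G1 X9.00 Y0.00 E0.2918
G1 X8.31 Y3.44 E0.3283
G1 X6.36 Y6.36 E0.3648
G1 X3.44 Y8.31 E0.4013
G1 X0.00 Y9.00 E0.4378
G1 X-3.44 Y8.31 E0.4742
G1 X-6.36 Y6.36 E0.5107
G1 X-8.31 Y3.44 E0.5472
G1 X-9.00 Y0.00 E0.5837

At z = 3 mm: the cylinder: section is a regular 16-gon, circumradius r=9; the cube at (6.5, 7.5) is not intersected at this z (z outside [4.5, 8.5]); the cube at (4, 1.5) is not intersected at this z (z outside [7, 14]); After the difference (first − rest): none of the subtracted shapes is present at this height, so the r=9 cylinder is unchanged — 1 connected region. The outline is a single polygon with 16 vertices. Extrusion per mm of travel: 0.25 × 0.1 / (π × 0.875²) = 0.010394. Accumulating E over each segment gives final E = 0.5837.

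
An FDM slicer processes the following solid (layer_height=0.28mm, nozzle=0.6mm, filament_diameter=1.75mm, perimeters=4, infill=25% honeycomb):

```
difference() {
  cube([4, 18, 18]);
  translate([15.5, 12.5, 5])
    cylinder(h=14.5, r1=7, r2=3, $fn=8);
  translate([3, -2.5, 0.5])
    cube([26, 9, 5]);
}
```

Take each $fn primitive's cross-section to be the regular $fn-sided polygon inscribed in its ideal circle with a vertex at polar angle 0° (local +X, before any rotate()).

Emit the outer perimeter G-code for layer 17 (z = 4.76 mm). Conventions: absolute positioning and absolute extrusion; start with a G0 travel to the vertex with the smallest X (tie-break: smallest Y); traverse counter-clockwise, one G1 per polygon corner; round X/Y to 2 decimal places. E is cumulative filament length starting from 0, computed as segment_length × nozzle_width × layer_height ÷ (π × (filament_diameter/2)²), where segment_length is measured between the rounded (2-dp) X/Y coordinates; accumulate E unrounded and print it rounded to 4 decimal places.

At z = 4.76 mm: the cube is present — its section is the full 4×18 rectangle; the cone at (15.5, 12.5) is absent (z outside [5, 19.5]); the cube at (3, -2.5) (footprint 26×9) is included at this height; Subtracting the remaining from the first: starting from the 4×18 cube, the 26×9 cube at (3, -2.5) partially overlaps it — only the 6.50 mm² overlap (of its 234.00 mm²) is removed, clipping the outline — 1 connected region. The outline is a single polygon with 6 vertices. Extrusion per mm of travel: 0.6 × 0.28 / (π × 0.875²) = 0.069846. Accumulating E over each segment gives final E = 3.0732.

G0 X0.00 Y0.00 Z4.76
G1 X3.00 Y0.00 E0.2095
G1 X3.00 Y6.50 E0.6635
G1 X4.00 Y6.50 E0.7334
G1 X4.00 Y18.00 E1.5366
G1 X0.00 Y18.00 E1.8160
G1 X0.00 Y0.00 E3.0732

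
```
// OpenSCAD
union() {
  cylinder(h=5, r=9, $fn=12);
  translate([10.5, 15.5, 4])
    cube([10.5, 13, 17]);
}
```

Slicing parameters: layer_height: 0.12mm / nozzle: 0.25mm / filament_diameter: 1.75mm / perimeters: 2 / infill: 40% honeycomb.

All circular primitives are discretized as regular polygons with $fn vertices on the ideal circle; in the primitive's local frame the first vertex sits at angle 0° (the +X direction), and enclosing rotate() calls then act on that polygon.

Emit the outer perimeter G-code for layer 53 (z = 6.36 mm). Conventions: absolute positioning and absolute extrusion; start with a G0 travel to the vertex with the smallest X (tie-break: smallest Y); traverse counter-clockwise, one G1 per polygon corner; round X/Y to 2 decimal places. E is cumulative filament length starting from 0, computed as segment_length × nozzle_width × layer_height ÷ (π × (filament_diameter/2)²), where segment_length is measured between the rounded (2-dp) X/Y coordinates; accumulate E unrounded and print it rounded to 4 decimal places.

G0 X10.50 Y15.50 Z6.36
G1 X21.00 Y15.50 E0.1310
G1 X21.00 Y28.50 E0.2931
G1 X10.50 Y28.50 E0.4241
G1 X10.50 Y15.50 E0.5862

At z = 6.36 mm: the cylinder does not reach this height (z outside [0, 5]); the cube at (10.5, 15.5) is present — its section is the full 10.5×13 rectangle; Combining (union): only the 10.5×13 cube at (10.5, 15.5) is present, so the union is just that shape — 1 connected region. The outline is a single polygon with 4 vertices. Extrusion per mm of travel: 0.25 × 0.12 / (π × 0.875²) = 0.012473. Accumulating E over each segment gives final E = 0.5862.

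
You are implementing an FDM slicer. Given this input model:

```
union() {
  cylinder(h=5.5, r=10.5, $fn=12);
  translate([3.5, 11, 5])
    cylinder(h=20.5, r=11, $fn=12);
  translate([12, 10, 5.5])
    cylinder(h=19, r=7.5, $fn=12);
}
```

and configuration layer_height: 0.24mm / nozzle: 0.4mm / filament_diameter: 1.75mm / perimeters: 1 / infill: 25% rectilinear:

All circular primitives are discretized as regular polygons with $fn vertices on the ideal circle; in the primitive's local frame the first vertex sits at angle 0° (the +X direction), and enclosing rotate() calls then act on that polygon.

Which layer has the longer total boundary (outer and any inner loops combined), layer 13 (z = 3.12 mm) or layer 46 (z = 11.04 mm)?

Layer 13 (z = 3.12): the cylinder: section is a regular 12-gon, circumradius r=10.5 (perimeter = 2·12·10.500·sin(180°/12) = 65.22 mm); the cylinder at (3.5, 11) does not reach this height (z outside [5, 25.5]); the cylinder at (12, 10) does not reach this height (z outside [5.5, 24.5]); Taking the union: only the r=10.5 cylinder is present, so the union is just that shape — boundary = 65.22 mm. So its perimeter = 65.22 mm. Layer 46 (z = 11.04): the cylinder is not intersected at this z (z outside [0, 5.5]); the cylinder at (3.5, 11): section is a regular 12-gon, circumradius r=11 (perimeter = 2·12·11.000·sin(180°/12) = 68.33 mm); the r=7.5 cylinder at (12, 10) contributes a regular 12-gon of circumradius 7.5 (perimeter = 2·12·7.500·sin(180°/12) = 46.59 mm); Combining (union): the regions partially overlap (shared area 103.29 mm²), so the edge portions inside another operand are dropped and the merged outline is re-measured after clipping — boundary = 76.75 mm. So its perimeter = 76.75 mm. Layer 46 is larger (76.75 vs 65.22 mm).

layer 46 (z = 11.04 mm)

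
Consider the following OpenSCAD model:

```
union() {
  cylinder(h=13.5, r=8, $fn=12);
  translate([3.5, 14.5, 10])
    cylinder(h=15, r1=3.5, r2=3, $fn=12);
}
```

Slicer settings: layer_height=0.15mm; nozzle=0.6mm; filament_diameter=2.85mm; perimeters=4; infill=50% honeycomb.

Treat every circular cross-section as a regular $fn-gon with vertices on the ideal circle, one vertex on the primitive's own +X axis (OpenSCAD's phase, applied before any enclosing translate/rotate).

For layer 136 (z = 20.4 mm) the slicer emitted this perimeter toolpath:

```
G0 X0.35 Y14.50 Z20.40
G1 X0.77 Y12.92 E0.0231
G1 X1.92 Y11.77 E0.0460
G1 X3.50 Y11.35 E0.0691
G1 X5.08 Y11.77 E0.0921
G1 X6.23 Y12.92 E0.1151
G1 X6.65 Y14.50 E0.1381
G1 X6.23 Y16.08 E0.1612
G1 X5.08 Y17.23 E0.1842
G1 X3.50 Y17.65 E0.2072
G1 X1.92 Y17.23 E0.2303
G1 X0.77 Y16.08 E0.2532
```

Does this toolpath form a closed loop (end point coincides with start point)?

no

Start point (G0): (0.35, 14.50). End point (last G1): the path does not return to the start — open.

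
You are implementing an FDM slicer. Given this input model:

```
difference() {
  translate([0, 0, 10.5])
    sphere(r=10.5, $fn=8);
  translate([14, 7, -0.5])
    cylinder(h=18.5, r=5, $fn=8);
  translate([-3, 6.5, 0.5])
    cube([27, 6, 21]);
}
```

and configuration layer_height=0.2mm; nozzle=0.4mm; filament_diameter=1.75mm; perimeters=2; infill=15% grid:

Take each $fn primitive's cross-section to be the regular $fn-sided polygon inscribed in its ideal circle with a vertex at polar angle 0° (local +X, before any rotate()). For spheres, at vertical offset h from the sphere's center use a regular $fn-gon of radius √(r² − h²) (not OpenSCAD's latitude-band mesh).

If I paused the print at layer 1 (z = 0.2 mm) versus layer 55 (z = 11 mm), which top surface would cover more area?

layer 55 (z = 11 mm)

Layer 1 (z = 0.2): the r=10.5 sphere slices to a regular 8-gon of circumradius 2.040 (√(r²−h²) with h=10.3 from center) (area = (8/2)·2.040²·sin(360°/8) = 11.77 mm²); the cylinder at (14, 7): section is a regular 8-gon, circumradius r=5 (area = (8/2)·5.000²·sin(360°/8) = 70.71 mm²); the cube at (-3, 6.5) is not intersected at this z (z outside [0.5, 21.5]); Subtracting the remaining from the first: starting from the r=10.5 sphere (11.77 mm²), the r=5 cylinder at (14, 7) misses the remaining region (no effect) — area = 11.77 mm². So its area = 11.77 mm². Layer 55 (z = 11): the r=10.5 sphere contributes a regular 8-gon of circumradius √(10.5²−0.5²) = 10.488 (area = (8/2)·10.488²·sin(360°/8) = 311.13 mm²); the cylinder at (14, 7): section is a regular 8-gon, circumradius r=5 (area = (8/2)·5.000²·sin(360°/8) = 70.71 mm²); the 27×6 cube at (-3, 6.5) contributes its full rectangle (area 162.00 mm²); Taking the first minus the rest: starting from the r=10.5 sphere (311.13 mm²), the r=5 cylinder at (14, 7) misses the remaining region (no effect); the 27×6 cube at (-3, 6.5) partially overlaps it — only the 28.46 mm² overlap (of its 162.00 mm²) is removed, clipping the outline — area = 282.67 mm². So its area = 282.67 mm². Layer 55 is larger (282.67 vs 11.77 mm²).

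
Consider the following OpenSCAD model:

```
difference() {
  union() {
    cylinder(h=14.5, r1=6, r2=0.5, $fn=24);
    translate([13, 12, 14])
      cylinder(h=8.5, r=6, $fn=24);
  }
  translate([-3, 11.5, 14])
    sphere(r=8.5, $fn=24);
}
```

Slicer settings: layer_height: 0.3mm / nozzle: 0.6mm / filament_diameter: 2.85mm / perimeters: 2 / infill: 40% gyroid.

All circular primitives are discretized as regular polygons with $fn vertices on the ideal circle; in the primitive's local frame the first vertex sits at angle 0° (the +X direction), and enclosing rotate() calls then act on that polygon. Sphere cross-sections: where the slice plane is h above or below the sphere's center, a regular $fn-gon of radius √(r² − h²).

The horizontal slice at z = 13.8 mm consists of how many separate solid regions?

At z = 13.8 mm: the cone: at t=0.952 of its height the radius interpolates to r₁+(r₂−r₁)t = 0.766, giving a regular 24-gon of that circumradius; the cylinder at (13, 12) is absent (z outside [14, 22.5]); Merging all regions: only the cone is present, so the union is just that shape — 1 connected region; the r=8.5 sphere at (-3, 11.5) slices to a regular 24-gon of circumradius 8.498 (√(r²−h²) with h=0.2 from center); Taking the first minus the rest: starting from the result so far, the r=8.5 sphere at (-3, 11.5) misses the remaining region (no effect) — 1 connected region. The result has 1 disconnected region.

1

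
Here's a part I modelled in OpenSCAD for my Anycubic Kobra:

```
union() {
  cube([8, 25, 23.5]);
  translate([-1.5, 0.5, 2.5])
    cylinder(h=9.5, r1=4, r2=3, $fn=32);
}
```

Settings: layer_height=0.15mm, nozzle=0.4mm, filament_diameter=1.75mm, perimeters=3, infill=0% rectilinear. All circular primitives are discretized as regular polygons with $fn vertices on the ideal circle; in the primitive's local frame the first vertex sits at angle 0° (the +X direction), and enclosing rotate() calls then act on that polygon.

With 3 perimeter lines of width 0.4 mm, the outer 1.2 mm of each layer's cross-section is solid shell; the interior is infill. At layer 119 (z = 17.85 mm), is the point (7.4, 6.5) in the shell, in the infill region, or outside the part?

At z = 17.85 mm: the 8×25 cube contributes its full rectangle; the cone at (-1.5, 0.5) is not intersected at this z (z outside [2.5, 12]); Taking the union: only the 8×25 cube is present, so the union is just that shape — 1 connected region. Overall, the cross-section is a single solid region. The nearest boundary edge runs (8.00, 0.00)→(8.00, 25.00); distance from the point to it = 0.60 mm. The point is inside the cross-section, 0.60 mm from the nearest boundary — within the 1.2 mm shell band (3 × 0.4).

shell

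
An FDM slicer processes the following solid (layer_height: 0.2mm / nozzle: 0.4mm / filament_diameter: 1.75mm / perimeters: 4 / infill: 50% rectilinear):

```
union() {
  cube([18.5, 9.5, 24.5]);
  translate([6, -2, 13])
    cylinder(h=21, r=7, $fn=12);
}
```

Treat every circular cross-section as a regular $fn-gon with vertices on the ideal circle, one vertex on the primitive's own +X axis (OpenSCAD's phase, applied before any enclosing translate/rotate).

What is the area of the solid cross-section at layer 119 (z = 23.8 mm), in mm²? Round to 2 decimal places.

276.57 mm²

At z = 23.8 mm: the cube (footprint 18.5×9.5) is included at this height (area 175.75 mm²); the r=7 cylinder at (6, -2) gives a regular 12-gon of circumradius 7 (constant along its height) (area = (12/2)·7.000²·sin(360°/12) = 147.00 mm²); Taking the union: the regions partially overlap — summed areas 322.75 mm² minus the doubly-counted overlap 46.18 mm² gives 276.57 mm² — area = 276.57 mm². Overall, the cross-section is a single solid region. Net area = 276.57 mm².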